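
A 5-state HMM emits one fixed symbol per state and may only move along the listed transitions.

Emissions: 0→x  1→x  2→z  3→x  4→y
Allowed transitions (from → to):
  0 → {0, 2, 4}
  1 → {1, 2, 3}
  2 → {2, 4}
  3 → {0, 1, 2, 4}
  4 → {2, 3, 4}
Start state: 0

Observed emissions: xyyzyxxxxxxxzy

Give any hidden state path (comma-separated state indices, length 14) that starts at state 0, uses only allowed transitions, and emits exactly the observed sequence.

  0: obs=x cand={0,1,3} pick 0 [start]
  1: obs=y cand={4} pick 4 [0->4 ok]
  2: obs=y cand={4} pick 4 [4->4 ok]
  3: obs=z cand={2} pick 2 [4->2 ok]
  4: obs=y cand={4} pick 4 [2->4 ok]
  5: obs=x cand={0,1,3} pick 3 [4->3 ok]
  6: obs=x cand={0,1,3} pick 1 [3->1 ok]
  7: obs=x cand={0,1,3} pick 1 [1->1 ok]
  8: obs=x cand={0,1,3} pick 1 [1->1 ok]
  9: obs=x cand={0,1,3} pick 1 [1->1 ok]
  10: obs=x cand={0,1,3} pick 3 [1->3 ok]
  11: obs=x cand={0,1,3} pick 0 [3->0 ok]
  12: obs=z cand={2} pick 2 [0->2 ok]
  13: obs=y cand={4} pick 4 [2->4 ok]

0,4,4,2,4,3,1,1,1,1,3,0,2,4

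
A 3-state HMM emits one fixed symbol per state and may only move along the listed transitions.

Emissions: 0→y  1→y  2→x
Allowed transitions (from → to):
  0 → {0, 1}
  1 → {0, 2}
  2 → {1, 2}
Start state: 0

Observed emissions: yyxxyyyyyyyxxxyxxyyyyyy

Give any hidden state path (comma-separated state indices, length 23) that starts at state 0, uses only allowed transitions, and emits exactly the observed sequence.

  t0 'y' -> {0,1}, take 0 (start)
  t1 'y' -> {0,1}, take 1 (0->1 ok)
  t2 'x' -> {2}, take 2 (1->2 ok)
  t3 'x' -> {2}, take 2 (2->2 ok)
  t4 'y' -> {0,1}, take 1 (2->1 ok)
  t5 'y' -> {0,1}, take 0 (1->0 ok)
  t6 'y' -> {0,1}, take 1 (0->1 ok)
  t7 'y' -> {0,1}, take 0 (1->0 ok)
  t8 'y' -> {0,1}, take 1 (0->1 ok)
  t9 'y' -> {0,1}, take 0 (1->0 ok)
  t10 'y' -> {0,1}, take 1 (0->1 ok)
  t11 'x' -> {2}, take 2 (1->2 ok)
  t12 'x' -> {2}, take 2 (2->2 ok)
  t13 'x' -> {2}, take 2 (2->2 ok)
  t14 'y' -> {0,1}, take 1 (2->1 ok)
  t15 'x' -> {2}, take 2 (1->2 ok)
  t16 'x' -> {2}, take 2 (2->2 ok)
  t17 'y' -> {0,1}, take 1 (2->1 ok)
  t18 'y' -> {0,1}, take 0 (1->0 ok)
  t19 'y' -> {0,1}, take 1 (0->1 ok)
  t20 'y' -> {0,1}, take 0 (1->0 ok)
  t21 'y' -> {0,1}, take 0 (0->0 ok)
  t22 'y' -> {0,1}, take 1 (0->1 ok)

0,1,2,2,1,0,1,0,1,0,1,2,2,2,1,2,2,1,0,1,0,0,1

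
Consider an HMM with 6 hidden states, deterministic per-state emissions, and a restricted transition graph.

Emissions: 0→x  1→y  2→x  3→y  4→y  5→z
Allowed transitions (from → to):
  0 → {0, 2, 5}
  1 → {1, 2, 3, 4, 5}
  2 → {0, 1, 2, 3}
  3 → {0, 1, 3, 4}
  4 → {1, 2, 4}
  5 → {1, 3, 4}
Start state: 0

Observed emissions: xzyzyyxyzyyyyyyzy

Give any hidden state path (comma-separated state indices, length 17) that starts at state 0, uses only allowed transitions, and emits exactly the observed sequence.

  [0] x  {0,2}  => 0  start
  [1] z  {5}  => 5  0->5 ok
  [2] y  {1,3,4}  => 1  5->1 ok
  [3] z  {5}  => 5  1->5 ok
  [4] y  {1,3,4}  => 1  5->1 ok
  [5] y  {1,3,4}  => 1  1->1 ok
  [6] x  {0,2}  => 2  1->2 ok
  [7] y  {1,3,4}  => 1  2->1 ok
  [8] z  {5}  => 5  1->5 ok
  [9] y  {1,3,4}  => 3  5->3 ok
  [10] y  {1,3,4}  => 3  3->3 ok
  [11] y  {1,3,4}  => 3  3->3 ok
  [12] y  {1,3,4}  => 4  3->4 ok
  [13] y  {1,3,4}  => 1  4->1 ok
  [14] y  {1,3,4}  => 1  1->1 ok
  [15] z  {5}  => 5  1->5 ok
  [16] y  {1,3,4}  => 4  5->4 ok

0,5,1,5,1,1,2,1,5,3,3,3,4,1,1,5,4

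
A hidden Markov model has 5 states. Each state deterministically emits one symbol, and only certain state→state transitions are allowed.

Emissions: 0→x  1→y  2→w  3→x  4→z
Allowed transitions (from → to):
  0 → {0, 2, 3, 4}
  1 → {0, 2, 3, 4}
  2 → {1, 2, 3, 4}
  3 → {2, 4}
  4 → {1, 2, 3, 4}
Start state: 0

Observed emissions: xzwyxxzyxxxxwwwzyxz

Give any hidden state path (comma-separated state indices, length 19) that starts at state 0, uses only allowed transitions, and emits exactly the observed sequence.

0,4,2,1,0,3,4,1,0,0,0,3,2,2,2,4,1,0,4

  t0 'x' -> {0,3}, take 0 (start)
  t1 'z' -> {4}, take 4 (0->4 ok)
  t2 'w' -> {2}, take 2 (4->2 ok)
  t3 'y' -> {1}, take 1 (2->1 ok)
  t4 'x' -> {0,3}, take 0 (1->0 ok)
  t5 'x' -> {0,3}, take 3 (0->3 ok)
  t6 'z' -> {4}, take 4 (3->4 ok)
  t7 'y' -> {1}, take 1 (4->1 ok)
  t8 'x' -> {0,3}, take 0 (1->0 ok)
  t9 'x' -> {0,3}, take 0 (0->0 ok)
  t10 'x' -> {0,3}, take 0 (0->0 ok)
  t11 'x' -> {0,3}, take 3 (0->3 ok)
  t12 'w' -> {2}, take 2 (3->2 ok)
  t13 'w' -> {2}, take 2 (2->2 ok)
  t14 'w' -> {2}, take 2 (2->2 ok)
  t15 'z' -> {4}, take 4 (2->4 ok)
  t16 'y' -> {1}, take 1 (4->1 ok)
  t17 'x' -> {0,3}, take 0 (1->0 ok)
  t18 'z' -> {4}, take 4 (0->4 ok)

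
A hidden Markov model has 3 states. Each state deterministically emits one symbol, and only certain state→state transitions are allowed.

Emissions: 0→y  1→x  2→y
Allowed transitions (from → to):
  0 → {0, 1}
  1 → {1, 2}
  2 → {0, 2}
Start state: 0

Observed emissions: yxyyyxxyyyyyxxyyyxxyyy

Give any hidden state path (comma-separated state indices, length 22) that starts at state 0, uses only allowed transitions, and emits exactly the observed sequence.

0,1,2,2,0,1,1,2,2,2,2,0,1,1,2,2,0,1,1,2,2,0

  pos 0: y in {0,2}, choose 0; start
  pos 1: x in {1}, choose 1; 0->1 ok
  pos 2: y in {0,2}, choose 2; 1->2 ok
  pos 3: y in {0,2}, choose 2; 2->2 ok
  pos 4: y in {0,2}, choose 0; 2->0 ok
  pos 5: x in {1}, choose 1; 0->1 ok
  pos 6: x in {1}, choose 1; 1->1 ok
  pos 7: y in {0,2}, choose 2; 1->2 ok
  pos 8: y in {0,2}, choose 2; 2->2 ok
  pos 9: y in {0,2}, choose 2; 2->2 ok
  pos 10: y in {0,2}, choose 2; 2->2 ok
  pos 11: y in {0,2}, choose 0; 2->0 ok
  pos 12: x in {1}, choose 1; 0->1 ok
  pos 13: x in {1}, choose 1; 1->1 ok
  pos 14: y in {0,2}, choose 2; 1->2 ok
  pos 15: y in {0,2}, choose 2; 2->2 ok
  pos 16: y in {0,2}, choose 0; 2->0 ok
  pos 17: x in {1}, choose 1; 0->1 ok
  pos 18: x in {1}, choose 1; 1->1 ok
  pos 19: y in {0,2}, choose 2; 1->2 ok
  pos 20: y in {0,2}, choose 2; 2->2 ok
  pos 21: y in {0,2}, choose 0; 2->0 ok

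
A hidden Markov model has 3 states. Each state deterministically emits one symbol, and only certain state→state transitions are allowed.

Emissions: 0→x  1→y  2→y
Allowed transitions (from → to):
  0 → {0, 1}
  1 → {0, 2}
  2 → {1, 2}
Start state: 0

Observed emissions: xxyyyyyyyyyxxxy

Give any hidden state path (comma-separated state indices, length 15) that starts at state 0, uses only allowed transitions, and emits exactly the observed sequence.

0,0,1,2,2,2,2,1,2,2,1,0,0,0,1

  0: obs=x cand={0} pick 0 [start]
  1: obs=x cand={0} pick 0 [0->0 ok]
  2: obs=y cand={1,2} pick 1 [0->1 ok]
  3: obs=y cand={1,2} pick 2 [1->2 ok]
  4: obs=y cand={1,2} pick 2 [2->2 ok]
  5: obs=y cand={1,2} pick 2 [2->2 ok]
  6: obs=y cand={1,2} pick 2 [2->2 ok]
  7: obs=y cand={1,2} pick 1 [2->1 ok]
  8: obs=y cand={1,2} pick 2 [1->2 ok]
  9: obs=y cand={1,2} pick 2 [2->2 ok]
  10: obs=y cand={1,2} pick 1 [2->1 ok]
  11: obs=x cand={0} pick 0 [1->0 ok]
  12: obs=x cand={0} pick 0 [0->0 ok]
  13: obs=x cand={0} pick 0 [0->0 ok]
  14: obs=y cand={1,2} pick 1 [0->1 ok]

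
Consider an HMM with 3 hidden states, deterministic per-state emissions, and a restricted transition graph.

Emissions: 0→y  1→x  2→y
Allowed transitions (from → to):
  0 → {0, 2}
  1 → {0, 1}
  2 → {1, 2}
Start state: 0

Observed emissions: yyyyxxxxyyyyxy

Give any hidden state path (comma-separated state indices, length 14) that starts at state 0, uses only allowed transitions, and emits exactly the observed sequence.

  pos 0: y in {0,2}, choose 0; start
  pos 1: y in {0,2}, choose 0; 0->0 ok
  pos 2: y in {0,2}, choose 0; 0->0 ok
  pos 3: y in {0,2}, choose 2; 0->2 ok
  pos 4: x in {1}, choose 1; 2->1 ok
  pos 5: x in {1}, choose 1; 1->1 ok
  pos 6: x in {1}, choose 1; 1->1 ok
  pos 7: x in {1}, choose 1; 1->1 ok
  pos 8: y in {0,2}, choose 0; 1->0 ok
  pos 9: y in {0,2}, choose 0; 0->0 ok
  pos 10: y in {0,2}, choose 2; 0->2 ok
  pos 11: y in {0,2}, choose 2; 2->2 ok
  pos 12: x in {1}, choose 1; 2->1 ok
  pos 13: y in {0,2}, choose 0; 1->0 ok

0,0,0,2,1,1,1,1,0,0,2,2,1,0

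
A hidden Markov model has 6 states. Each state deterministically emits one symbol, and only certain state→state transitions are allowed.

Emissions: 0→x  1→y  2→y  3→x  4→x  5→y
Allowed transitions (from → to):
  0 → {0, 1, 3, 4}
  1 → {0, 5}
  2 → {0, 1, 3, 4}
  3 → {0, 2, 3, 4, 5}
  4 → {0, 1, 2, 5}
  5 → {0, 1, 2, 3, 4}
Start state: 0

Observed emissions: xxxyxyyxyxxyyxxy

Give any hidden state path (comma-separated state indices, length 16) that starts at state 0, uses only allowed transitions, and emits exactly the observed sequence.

  [0] x  {0,3,4}  => 0  start
  [1] x  {0,3,4}  => 0  0->0 ok
  [2] x  {0,3,4}  => 3  0->3 ok
  [3] y  {1,2,5}  => 5  3->5 ok
  [4] x  {0,3,4}  => 0  5->0 ok
  [5] y  {1,2,5}  => 1  0->1 ok
  [6] y  {1,2,5}  => 5  1->5 ok
  [7] x  {0,3,4}  => 4  5->4 ok
  [8] y  {1,2,5}  => 2  4->2 ok
  [9] x  {0,3,4}  => 3  2->3 ok
  [10] x  {0,3,4}  => 0  3->0 ok
  [11] y  {1,2,5}  => 1  0->1 ok
  [12] y  {1,2,5}  => 5  1->5 ok
  [13] x  {0,3,4}  => 3  5->3 ok
  [14] x  {0,3,4}  => 4  3->4 ok
  [15] y  {1,2,5}  => 1  4->1 ok

0,0,3,5,0,1,5,4,2,3,0,1,5,3,4,1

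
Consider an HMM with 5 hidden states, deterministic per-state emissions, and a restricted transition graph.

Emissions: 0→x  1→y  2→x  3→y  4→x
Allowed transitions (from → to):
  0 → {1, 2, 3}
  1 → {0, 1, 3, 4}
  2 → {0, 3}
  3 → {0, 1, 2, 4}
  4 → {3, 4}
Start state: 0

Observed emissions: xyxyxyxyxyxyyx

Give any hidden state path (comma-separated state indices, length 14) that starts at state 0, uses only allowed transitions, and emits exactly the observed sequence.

0,3,0,1,4,3,4,3,4,3,0,1,1,4

  pos 0: x in {0,2,4}, choose 0; start
  pos 1: y in {1,3}, choose 3; 0->3 ok
  pos 2: x in {0,2,4}, choose 0; 3->0 ok
  pos 3: y in {1,3}, choose 1; 0->1 ok
  pos 4: x in {0,2,4}, choose 4; 1->4 ok
  pos 5: y in {1,3}, choose 3; 4->3 ok
  pos 6: x in {0,2,4}, choose 4; 3->4 ok
  pos 7: y in {1,3}, choose 3; 4->3 ok
  pos 8: x in {0,2,4}, choose 4; 3->4 ok
  pos 9: y in {1,3}, choose 3; 4->3 ok
  pos 10: x in {0,2,4}, choose 0; 3->0 ok
  pos 11: y in {1,3}, choose 1; 0->1 ok
  pos 12: y in {1,3}, choose 1; 1->1 ok
  pos 13: x in {0,2,4}, choose 4; 1->4 ok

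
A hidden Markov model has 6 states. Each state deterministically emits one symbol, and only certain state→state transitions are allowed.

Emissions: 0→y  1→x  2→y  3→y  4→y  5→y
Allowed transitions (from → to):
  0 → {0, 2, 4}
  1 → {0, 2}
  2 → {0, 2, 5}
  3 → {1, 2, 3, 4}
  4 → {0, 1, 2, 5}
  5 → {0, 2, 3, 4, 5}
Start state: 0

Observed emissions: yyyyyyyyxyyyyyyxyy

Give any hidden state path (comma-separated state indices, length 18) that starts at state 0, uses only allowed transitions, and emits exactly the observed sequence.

0,2,0,2,2,2,5,3,1,2,0,2,2,5,4,1,0,2

  [0] y  {0,2,3,4,5}  => 0  start
  [1] y  {0,2,3,4,5}  => 2  0->2 ok
  [2] y  {0,2,3,4,5}  => 0  2->0 ok
  [3] y  {0,2,3,4,5}  => 2  0->2 ok
  [4] y  {0,2,3,4,5}  => 2  2->2 ok
  [5] y  {0,2,3,4,5}  => 2  2->2 ok
  [6] y  {0,2,3,4,5}  => 5  2->5 ok
  [7] y  {0,2,3,4,5}  => 3  5->3 ok
  [8] x  {1}  => 1  3->1 ok
  [9] y  {0,2,3,4,5}  => 2  1->2 ok
  [10] y  {0,2,3,4,5}  => 0  2->0 ok
  [11] y  {0,2,3,4,5}  => 2  0->2 ok
  [12] y  {0,2,3,4,5}  => 2  2->2 ok
  [13] y  {0,2,3,4,5}  => 5  2->5 ok
  [14] y  {0,2,3,4,5}  => 4  5->4 ok
  [15] x  {1}  => 1  4->1 ok
  [16] y  {0,2,3,4,5}  => 0  1->0 ok
  [17] y  {0,2,3,4,5}  => 2  0->2 ok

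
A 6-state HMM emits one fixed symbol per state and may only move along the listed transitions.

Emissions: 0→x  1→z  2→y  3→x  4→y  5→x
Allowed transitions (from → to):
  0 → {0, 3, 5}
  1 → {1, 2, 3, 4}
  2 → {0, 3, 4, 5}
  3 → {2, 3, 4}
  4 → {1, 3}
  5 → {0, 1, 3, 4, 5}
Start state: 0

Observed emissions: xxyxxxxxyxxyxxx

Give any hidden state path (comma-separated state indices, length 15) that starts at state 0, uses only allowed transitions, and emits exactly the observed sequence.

  0: obs=x cand={0,3,5} pick 0 [start]
  1: obs=x cand={0,3,5} pick 3 [0->3 ok]
  2: obs=y cand={2,4} pick 2 [3->2 ok]
  3: obs=x cand={0,3,5} pick 0 [2->0 ok]
  4: obs=x cand={0,3,5} pick 0 [0->0 ok]
  5: obs=x cand={0,3,5} pick 5 [0->5 ok]
  6: obs=x cand={0,3,5} pick 0 [5->0 ok]
  7: obs=x cand={0,3,5} pick 3 [0->3 ok]
  8: obs=y cand={2,4} pick 2 [3->2 ok]
  9: obs=x cand={0,3,5} pick 5 [2->5 ok]
  10: obs=x cand={0,3,5} pick 3 [5->3 ok]
  11: obs=y cand={2,4} pick 2 [3->2 ok]
  12: obs=x cand={0,3,5} pick 0 [2->0 ok]
  13: obs=x cand={0,3,5} pick 5 [0->5 ok]
  14: obs=x cand={0,3,5} pick 0 [5->0 ok]

0,3,2,0,0,5,0,3,2,5,3,2,0,5,0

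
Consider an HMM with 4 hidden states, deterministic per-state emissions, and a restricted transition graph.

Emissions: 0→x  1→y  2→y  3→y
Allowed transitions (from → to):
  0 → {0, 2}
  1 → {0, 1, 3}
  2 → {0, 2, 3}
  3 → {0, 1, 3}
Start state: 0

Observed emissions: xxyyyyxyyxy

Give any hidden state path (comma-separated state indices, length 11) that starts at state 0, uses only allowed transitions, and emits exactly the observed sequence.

  t0 'x' -> {0}, take 0 (start)
  t1 'x' -> {0}, take 0 (0->0 ok)
  t2 'y' -> {1,2,3}, take 2 (0->2 ok)
  t3 'y' -> {1,2,3}, take 2 (2->2 ok)
  t4 'y' -> {1,2,3}, take 3 (2->3 ok)
  t5 'y' -> {1,2,3}, take 1 (3->1 ok)
  t6 'x' -> {0}, take 0 (1->0 ok)
  t7 'y' -> {1,2,3}, take 2 (0->2 ok)
  t8 'y' -> {1,2,3}, take 2 (2->2 ok)
  t9 'x' -> {0}, take 0 (2->0 ok)
  t10 'y' -> {1,2,3}, take 2 (0->2 ok)

0,0,2,2,3,1,0,2,2,0,2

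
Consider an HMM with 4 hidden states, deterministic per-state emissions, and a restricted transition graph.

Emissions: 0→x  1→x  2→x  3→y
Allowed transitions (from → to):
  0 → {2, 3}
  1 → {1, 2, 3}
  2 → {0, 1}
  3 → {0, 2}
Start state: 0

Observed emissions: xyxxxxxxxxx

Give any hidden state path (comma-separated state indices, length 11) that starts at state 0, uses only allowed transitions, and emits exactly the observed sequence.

0,3,2,1,2,0,2,1,1,1,2

  pos 0: x in {0,1,2}, choose 0; start
  pos 1: y in {3}, choose 3; 0->3 ok
  pos 2: x in {0,1,2}, choose 2; 3->2 ok
  pos 3: x in {0,1,2}, choose 1; 2->1 ok
  pos 4: x in {0,1,2}, choose 2; 1->2 ok
  pos 5: x in {0,1,2}, choose 0; 2->0 ok
  pos 6: x in {0,1,2}, choose 2; 0->2 ok
  pos 7: x in {0,1,2}, choose 1; 2->1 ok
  pos 8: x in {0,1,2}, choose 1; 1->1 ok
  pos 9: x in {0,1,2}, choose 1; 1->1 ok
  pos 10: x in {0,1,2}, choose 2; 1->2 ok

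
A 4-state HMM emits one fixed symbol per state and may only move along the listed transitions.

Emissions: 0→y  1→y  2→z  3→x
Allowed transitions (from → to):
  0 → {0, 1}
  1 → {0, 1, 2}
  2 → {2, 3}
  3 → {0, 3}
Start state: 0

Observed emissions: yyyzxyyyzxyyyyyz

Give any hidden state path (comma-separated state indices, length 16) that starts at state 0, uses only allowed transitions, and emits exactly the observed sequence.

  [0] y  {0,1}  => 0  start
  [1] y  {0,1}  => 0  0->0 ok
  [2] y  {0,1}  => 1  0->1 ok
  [3] z  {2}  => 2  1->2 ok
  [4] x  {3}  => 3  2->3 ok
  [5] y  {0,1}  => 0  3->0 ok
  [6] y  {0,1}  => 0  0->0 ok
  [7] y  {0,1}  => 1  0->1 ok
  [8] z  {2}  => 2  1->2 ok
  [9] x  {3}  => 3  2->3 ok
  [10] y  {0,1}  => 0  3->0 ok
  [11] y  {0,1}  => 0  0->0 ok
  [12] y  {0,1}  => 0  0->0 ok
  [13] y  {0,1}  => 0  0->0 ok
  [14] y  {0,1}  => 1  0->1 ok
  [15] z  {2}  => 2  1->2 ok

0,0,1,2,3,0,0,1,2,3,0,0,0,0,1,2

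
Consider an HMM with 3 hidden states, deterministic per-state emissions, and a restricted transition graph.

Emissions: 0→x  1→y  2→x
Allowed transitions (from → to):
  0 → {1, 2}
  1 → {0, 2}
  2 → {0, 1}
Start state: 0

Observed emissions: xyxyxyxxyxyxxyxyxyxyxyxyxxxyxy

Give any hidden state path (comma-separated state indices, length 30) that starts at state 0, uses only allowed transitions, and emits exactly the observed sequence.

0,1,2,1,2,1,2,0,1,0,1,0,2,1,2,1,0,1,2,1,0,1,2,1,2,0,2,1,2,1

  [0] x  {0,2}  => 0  start
  [1] y  {1}  => 1  0->1 ok
  [2] x  {0,2}  => 2  1->2 ok
  [3] y  {1}  => 1  2->1 ok
  [4] x  {0,2}  => 2  1->2 ok
  [5] y  {1}  => 1  2->1 ok
  [6] x  {0,2}  => 2  1->2 ok
  [7] x  {0,2}  => 0  2->0 ok
  [8] y  {1}  => 1  0->1 ok
  [9] x  {0,2}  => 0  1->0 ok
  [10] y  {1}  => 1  0->1 ok
  [11] x  {0,2}  => 0  1->0 ok
  [12] x  {0,2}  => 2  0->2 ok
  [13] y  {1}  => 1  2->1 ok
  [14] x  {0,2}  => 2  1->2 ok
  [15] y  {1}  => 1  2->1 ok
  [16] x  {0,2}  => 0  1->0 ok
  [17] y  {1}  => 1  0->1 ok
  [18] x  {0,2}  => 2  1->2 ok
  [19] y  {1}  => 1  2->1 ok
  [20] x  {0,2}  => 0  1->0 ok
  [21] y  {1}  => 1  0->1 ok
  [22] x  {0,2}  => 2  1->2 ok
  [23] y  {1}  => 1  2->1 ok
  [24] x  {0,2}  => 2  1->2 ok
  [25] x  {0,2}  => 0  2->0 ok
  [26] x  {0,2}  => 2  0->2 ok
  [27] y  {1}  => 1  2->1 ok
  [28] x  {0,2}  => 2  1->2 ok
  [29] y  {1}  => 1  2->1 ok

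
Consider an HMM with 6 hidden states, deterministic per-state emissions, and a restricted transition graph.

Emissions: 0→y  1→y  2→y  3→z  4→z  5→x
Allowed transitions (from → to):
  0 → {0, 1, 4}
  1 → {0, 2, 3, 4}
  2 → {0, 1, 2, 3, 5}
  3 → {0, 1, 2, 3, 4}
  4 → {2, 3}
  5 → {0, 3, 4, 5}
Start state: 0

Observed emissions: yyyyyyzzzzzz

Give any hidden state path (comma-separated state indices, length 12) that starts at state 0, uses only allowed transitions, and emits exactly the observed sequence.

  t0 'y' -> {0,1,2}, take 0 (start)
  t1 'y' -> {0,1,2}, take 0 (0->0 ok)
  t2 'y' -> {0,1,2}, take 0 (0->0 ok)
  t3 'y' -> {0,1,2}, take 1 (0->1 ok)
  t4 'y' -> {0,1,2}, take 0 (1->0 ok)
  t5 'y' -> {0,1,2}, take 1 (0->1 ok)
  t6 'z' -> {3,4}, take 4 (1->4 ok)
  t7 'z' -> {3,4}, take 3 (4->3 ok)
  t8 'z' -> {3,4}, take 4 (3->4 ok)
  t9 'z' -> {3,4}, take 3 (4->3 ok)
  t10 'z' -> {3,4}, take 3 (3->3 ok)
  t11 'z' -> {3,4}, take 3 (3->3 ok)

0,0,0,1,0,1,4,3,4,3,3,3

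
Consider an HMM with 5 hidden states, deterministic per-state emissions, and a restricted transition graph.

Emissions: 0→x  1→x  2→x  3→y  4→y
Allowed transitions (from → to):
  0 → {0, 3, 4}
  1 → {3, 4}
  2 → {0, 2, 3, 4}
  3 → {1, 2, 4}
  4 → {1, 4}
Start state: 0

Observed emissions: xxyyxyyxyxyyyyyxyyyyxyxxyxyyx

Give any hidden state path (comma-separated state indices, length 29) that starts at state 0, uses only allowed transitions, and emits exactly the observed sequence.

0,0,4,4,1,3,4,1,3,2,3,4,4,4,4,1,3,4,4,4,1,3,2,0,3,1,4,4,1

  t0 'x' -> {0,1,2}, take 0 (start)
  t1 'x' -> {0,1,2}, take 0 (0->0 ok)
  t2 'y' -> {3,4}, take 4 (0->4 ok)
  t3 'y' -> {3,4}, take 4 (4->4 ok)
  t4 'x' -> {0,1,2}, take 1 (4->1 ok)
  t5 'y' -> {3,4}, take 3 (1->3 ok)
  t6 'y' -> {3,4}, take 4 (3->4 ok)
  t7 'x' -> {0,1,2}, take 1 (4->1 ok)
  t8 'y' -> {3,4}, take 3 (1->3 ok)
  t9 'x' -> {0,1,2}, take 2 (3->2 ok)
  t10 'y' -> {3,4}, take 3 (2->3 ok)
  t11 'y' -> {3,4}, take 4 (3->4 ok)
  t12 'y' -> {3,4}, take 4 (4->4 ok)
  t13 'y' -> {3,4}, take 4 (4->4 ok)
  t14 'y' -> {3,4}, take 4 (4->4 ok)
  t15 'x' -> {0,1,2}, take 1 (4->1 ok)
  t16 'y' -> {3,4}, take 3 (1->3 ok)
  t17 'y' -> {3,4}, take 4 (3->4 ok)
  t18 'y' -> {3,4}, take 4 (4->4 ok)
  t19 'y' -> {3,4}, take 4 (4->4 ok)
  t20 'x' -> {0,1,2}, take 1 (4->1 ok)
  t21 'y' -> {3,4}, take 3 (1->3 ok)
  t22 'x' -> {0,1,2}, take 2 (3->2 ok)
  t23 'x' -> {0,1,2}, take 0 (2->0 ok)
  t24 'y' -> {3,4}, take 3 (0->3 ok)
  t25 'x' -> {0,1,2}, take 1 (3->1 ok)
  t26 'y' -> {3,4}, take 4 (1->4 ok)
  t27 'y' -> {3,4}, take 4 (4->4 ok)
  t28 'x' -> {0,1,2}, take 1 (4->1 ok)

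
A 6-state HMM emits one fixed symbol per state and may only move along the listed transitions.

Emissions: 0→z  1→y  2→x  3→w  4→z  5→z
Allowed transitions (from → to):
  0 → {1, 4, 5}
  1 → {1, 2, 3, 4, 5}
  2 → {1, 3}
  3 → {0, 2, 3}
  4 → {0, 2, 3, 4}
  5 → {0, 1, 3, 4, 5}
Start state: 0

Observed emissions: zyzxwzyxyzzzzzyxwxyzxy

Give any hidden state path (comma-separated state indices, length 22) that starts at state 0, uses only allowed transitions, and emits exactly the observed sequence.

  [0] z  {0,4,5}  => 0  start
  [1] y  {1}  => 1  0->1 ok
  [2] z  {0,4,5}  => 4  1->4 ok
  [3] x  {2}  => 2  4->2 ok
  [4] w  {3}  => 3  2->3 ok
  [5] z  {0,4,5}  => 0  3->0 ok
  [6] y  {1}  => 1  0->1 ok
  [7] x  {2}  => 2  1->2 ok
  [8] y  {1}  => 1  2->1 ok
  [9] z  {0,4,5}  => 4  1->4 ok
  [10] z  {0,4,5}  => 0  4->0 ok
  [11] z  {0,4,5}  => 5  0->5 ok
  [12] z  {0,4,5}  => 4  5->4 ok
  [13] z  {0,4,5}  => 0  4->0 ok
  [14] y  {1}  => 1  0->1 ok
  [15] x  {2}  => 2  1->2 ok
  [16] w  {3}  => 3  2->3 ok
  [17] x  {2}  => 2  3->2 ok
  [18] y  {1}  => 1  2->1 ok
  [19] z  {0,4,5}  => 4  1->4 ok
  [20] x  {2}  => 2  4->2 ok
  [21] y  {1}  => 1  2->1 ok

0,1,4,2,3,0,1,2,1,4,0,5,4,0,1,2,3,2,1,4,2,1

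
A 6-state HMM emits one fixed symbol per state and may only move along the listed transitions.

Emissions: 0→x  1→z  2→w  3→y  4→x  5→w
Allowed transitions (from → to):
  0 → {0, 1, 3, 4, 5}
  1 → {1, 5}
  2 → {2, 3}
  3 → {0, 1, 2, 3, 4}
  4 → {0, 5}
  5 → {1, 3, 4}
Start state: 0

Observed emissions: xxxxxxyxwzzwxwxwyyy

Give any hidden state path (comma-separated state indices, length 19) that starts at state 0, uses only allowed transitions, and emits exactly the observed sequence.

  pos 0: x in {0,4}, choose 0; start
  pos 1: x in {0,4}, choose 0; 0->0 ok
  pos 2: x in {0,4}, choose 0; 0->0 ok
  pos 3: x in {0,4}, choose 0; 0->0 ok
  pos 4: x in {0,4}, choose 0; 0->0 ok
  pos 5: x in {0,4}, choose 0; 0->0 ok
  pos 6: y in {3}, choose 3; 0->3 ok
  pos 7: x in {0,4}, choose 4; 3->4 ok
  pos 8: w in {2,5}, choose 5; 4->5 ok
  pos 9: z in {1}, choose 1; 5->1 ok
  pos 10: z in {1}, choose 1; 1->1 ok
  pos 11: w in {2,5}, choose 5; 1->5 ok
  pos 12: x in {0,4}, choose 4; 5->4 ok
  pos 13: w in {2,5}, choose 5; 4->5 ok
  pos 14: x in {0,4}, choose 4; 5->4 ok
  pos 15: w in {2,5}, choose 5; 4->5 ok
  pos 16: y in {3}, choose 3; 5->3 ok
  pos 17: y in {3}, choose 3; 3->3 ok
  pos 18: y in {3}, choose 3; 3->3 ok

0,0,0,0,0,0,3,4,5,1,1,5,4,5,4,5,3,3,3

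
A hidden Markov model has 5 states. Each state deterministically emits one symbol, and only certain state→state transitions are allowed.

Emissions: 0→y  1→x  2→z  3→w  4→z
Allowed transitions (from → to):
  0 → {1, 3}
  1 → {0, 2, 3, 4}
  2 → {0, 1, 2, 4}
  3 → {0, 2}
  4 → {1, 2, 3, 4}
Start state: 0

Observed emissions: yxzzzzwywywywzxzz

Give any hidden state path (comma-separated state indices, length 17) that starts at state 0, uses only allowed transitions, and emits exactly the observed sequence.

  pos 0: y in {0}, choose 0; start
  pos 1: x in {1}, choose 1; 0->1 ok
  pos 2: z in {2,4}, choose 2; 1->2 ok
  pos 3: z in {2,4}, choose 2; 2->2 ok
  pos 4: z in {2,4}, choose 4; 2->4 ok
  pos 5: z in {2,4}, choose 4; 4->4 ok
  pos 6: w in {3}, choose 3; 4->3 ok
  pos 7: y in {0}, choose 0; 3->0 ok
  pos 8: w in {3}, choose 3; 0->3 ok
  pos 9: y in {0}, choose 0; 3->0 ok
  pos 10: w in {3}, choose 3; 0->3 ok
  pos 11: y in {0}, choose 0; 3->0 ok
  pos 12: w in {3}, choose 3; 0->3 ok
  pos 13: z in {2,4}, choose 2; 3->2 ok
  pos 14: x in {1}, choose 1; 2->1 ok
  pos 15: z in {2,4}, choose 4; 1->4 ok
  pos 16: z in {2,4}, choose 4; 4->4 ok

0,1,2,2,4,4,3,0,3,0,3,0,3,2,1,4,4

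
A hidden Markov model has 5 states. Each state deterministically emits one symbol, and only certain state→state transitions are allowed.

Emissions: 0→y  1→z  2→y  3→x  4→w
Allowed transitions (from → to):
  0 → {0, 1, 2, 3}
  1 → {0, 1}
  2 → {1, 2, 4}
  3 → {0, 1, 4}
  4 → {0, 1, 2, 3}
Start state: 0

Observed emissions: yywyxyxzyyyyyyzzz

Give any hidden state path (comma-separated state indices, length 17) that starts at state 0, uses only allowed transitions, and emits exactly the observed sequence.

0,2,4,0,3,0,3,1,0,0,0,2,2,2,1,1,1

  0: obs=y cand={0,2} pick 0 [start]
  1: obs=y cand={0,2} pick 2 [0->2 ok]
  2: obs=w cand={4} pick 4 [2->4 ok]
  3: obs=y cand={0,2} pick 0 [4->0 ok]
  4: obs=x cand={3} pick 3 [0->3 ok]
  5: obs=y cand={0,2} pick 0 [3->0 ok]
  6: obs=x cand={3} pick 3 [0->3 ok]
  7: obs=z cand={1} pick 1 [3->1 ok]
  8: obs=y cand={0,2} pick 0 [1->0 ok]
  9: obs=y cand={0,2} pick 0 [0->0 ok]
  10: obs=y cand={0,2} pick 0 [0->0 ok]
  11: obs=y cand={0,2} pick 2 [0->2 ok]
  12: obs=y cand={0,2} pick 2 [2->2 ok]
  13: obs=y cand={0,2} pick 2 [2->2 ok]
  14: obs=z cand={1} pick 1 [2->1 ok]
  15: obs=z cand={1} pick 1 [1->1 ok]
  16: obs=z cand={1} pick 1 [1->1 ok]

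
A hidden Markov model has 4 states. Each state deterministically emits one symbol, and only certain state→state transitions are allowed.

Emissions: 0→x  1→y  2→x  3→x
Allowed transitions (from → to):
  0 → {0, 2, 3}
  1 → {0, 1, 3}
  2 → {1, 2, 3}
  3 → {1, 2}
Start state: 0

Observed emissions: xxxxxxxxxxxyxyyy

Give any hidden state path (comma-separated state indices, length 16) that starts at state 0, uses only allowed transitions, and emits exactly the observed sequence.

  t0 'x' -> {0,2,3}, take 0 (start)
  t1 'x' -> {0,2,3}, take 3 (0->3 ok)
  t2 'x' -> {0,2,3}, take 2 (3->2 ok)
  t3 'x' -> {0,2,3}, take 2 (2->2 ok)
  t4 'x' -> {0,2,3}, take 3 (2->3 ok)
  t5 'x' -> {0,2,3}, take 2 (3->2 ok)
  t6 'x' -> {0,2,3}, take 3 (2->3 ok)
  t7 'x' -> {0,2,3}, take 2 (3->2 ok)
  t8 'x' -> {0,2,3}, take 2 (2->2 ok)
  t9 'x' -> {0,2,3}, take 3 (2->3 ok)
  t10 'x' -> {0,2,3}, take 2 (3->2 ok)
  t11 'y' -> {1}, take 1 (2->1 ok)
  t12 'x' -> {0,2,3}, take 3 (1->3 ok)
  t13 'y' -> {1}, take 1 (3->1 ok)
  t14 'y' -> {1}, take 1 (1->1 ok)
  t15 'y' -> {1}, take 1 (1->1 ok)

0,3,2,2,3,2,3,2,2,3,2,1,3,1,1,1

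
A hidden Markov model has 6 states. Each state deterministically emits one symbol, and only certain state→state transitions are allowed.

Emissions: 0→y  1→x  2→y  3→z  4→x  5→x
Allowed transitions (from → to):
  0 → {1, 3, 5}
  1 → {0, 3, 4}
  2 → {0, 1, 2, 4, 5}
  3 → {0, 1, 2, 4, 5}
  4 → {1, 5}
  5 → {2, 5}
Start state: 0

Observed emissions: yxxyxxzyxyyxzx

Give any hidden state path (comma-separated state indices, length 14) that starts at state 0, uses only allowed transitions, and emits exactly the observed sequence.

0,5,5,2,4,1,3,0,5,2,2,1,3,1

  t0 'y' -> {0,2}, take 0 (start)
  t1 'x' -> {1,4,5}, take 5 (0->5 ok)
  t2 'x' -> {1,4,5}, take 5 (5->5 ok)
  t3 'y' -> {0,2}, take 2 (5->2 ok)
  t4 'x' -> {1,4,5}, take 4 (2->4 ok)
  t5 'x' -> {1,4,5}, take 1 (4->1 ok)
  t6 'z' -> {3}, take 3 (1->3 ok)
  t7 'y' -> {0,2}, take 0 (3->0 ok)
  t8 'x' -> {1,4,5}, take 5 (0->5 ok)
  t9 'y' -> {0,2}, take 2 (5->2 ok)
  t10 'y' -> {0,2}, take 2 (2->2 ok)
  t11 'x' -> {1,4,5}, take 1 (2->1 ok)
  t12 'z' -> {3}, take 3 (1->3 ok)
  t13 'x' -> {1,4,5}, take 1 (3->1 ok)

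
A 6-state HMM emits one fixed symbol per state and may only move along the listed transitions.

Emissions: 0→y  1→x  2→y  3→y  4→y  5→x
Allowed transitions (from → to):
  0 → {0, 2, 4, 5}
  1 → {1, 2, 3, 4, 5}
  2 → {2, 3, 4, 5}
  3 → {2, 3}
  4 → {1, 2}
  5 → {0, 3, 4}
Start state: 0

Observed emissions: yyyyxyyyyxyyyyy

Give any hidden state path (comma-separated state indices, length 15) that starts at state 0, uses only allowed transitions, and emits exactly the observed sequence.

  pos 0: y in {0,2,3,4}, choose 0; start
  pos 1: y in {0,2,3,4}, choose 0; 0->0 ok
  pos 2: y in {0,2,3,4}, choose 0; 0->0 ok
  pos 3: y in {0,2,3,4}, choose 0; 0->0 ok
  pos 4: x in {1,5}, choose 5; 0->5 ok
  pos 5: y in {0,2,3,4}, choose 4; 5->4 ok
  pos 6: y in {0,2,3,4}, choose 2; 4->2 ok
  pos 7: y in {0,2,3,4}, choose 2; 2->2 ok
  pos 8: y in {0,2,3,4}, choose 4; 2->4 ok
  pos 9: x in {1,5}, choose 1; 4->1 ok
  pos 10: y in {0,2,3,4}, choose 3; 1->3 ok
  pos 11: y in {0,2,3,4}, choose 3; 3->3 ok
  pos 12: y in {0,2,3,4}, choose 3; 3->3 ok
  pos 13: y in {0,2,3,4}, choose 3; 3->3 ok
  pos 14: y in {0,2,3,4}, choose 3; 3->3 ok

0,0,0,0,5,4,2,2,4,1,3,3,3,3,3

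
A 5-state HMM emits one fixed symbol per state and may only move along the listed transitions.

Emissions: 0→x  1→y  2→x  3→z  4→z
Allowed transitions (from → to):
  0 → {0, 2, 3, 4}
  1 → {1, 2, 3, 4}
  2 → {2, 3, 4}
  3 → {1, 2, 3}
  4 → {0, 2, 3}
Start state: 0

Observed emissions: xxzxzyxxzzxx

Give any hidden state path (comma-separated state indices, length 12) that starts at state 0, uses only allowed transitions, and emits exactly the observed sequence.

  [0] x  {0,2}  => 0  start
  [1] x  {0,2}  => 2  0->2 ok
  [2] z  {3,4}  => 4  2->4 ok
  [3] x  {0,2}  => 2  4->2 ok
  [4] z  {3,4}  => 3  2->3 ok
  [5] y  {1}  => 1  3->1 ok
  [6] x  {0,2}  => 2  1->2 ok
  [7] x  {0,2}  => 2  2->2 ok
  [8] z  {3,4}  => 4  2->4 ok
  [9] z  {3,4}  => 3  4->3 ok
  [10] x  {0,2}  => 2  3->2 ok
  [11] x  {0,2}  => 2  2->2 ok

0,2,4,2,3,1,2,2,4,3,2,2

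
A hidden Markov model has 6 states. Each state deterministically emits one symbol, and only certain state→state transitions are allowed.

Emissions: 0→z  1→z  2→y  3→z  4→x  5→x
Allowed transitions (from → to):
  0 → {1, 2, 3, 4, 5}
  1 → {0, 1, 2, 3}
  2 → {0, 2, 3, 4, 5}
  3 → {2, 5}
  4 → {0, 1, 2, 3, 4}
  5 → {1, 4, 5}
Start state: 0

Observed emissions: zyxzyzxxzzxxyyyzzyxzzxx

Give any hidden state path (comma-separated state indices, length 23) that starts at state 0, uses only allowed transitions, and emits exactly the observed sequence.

0,2,4,0,2,0,5,4,1,3,5,4,2,2,2,0,3,2,5,1,3,5,5

  0: obs=z cand={0,1,3} pick 0 [start]
  1: obs=y cand={2} pick 2 [0->2 ok]
  2: obs=x cand={4,5} pick 4 [2->4 ok]
  3: obs=z cand={0,1,3} pick 0 [4->0 ok]
  4: obs=y cand={2} pick 2 [0->2 ok]
  5: obs=z cand={0,1,3} pick 0 [2->0 ok]
  6: obs=x cand={4,5} pick 5 [0->5 ok]
  7: obs=x cand={4,5} pick 4 [5->4 ok]
  8: obs=z cand={0,1,3} pick 1 [4->1 ok]
  9: obs=z cand={0,1,3} pick 3 [1->3 ok]
  10: obs=x cand={4,5} pick 5 [3->5 ok]
  11: obs=x cand={4,5} pick 4 [5->4 ok]
  12: obs=y cand={2} pick 2 [4->2 ok]
  13: obs=y cand={2} pick 2 [2->2 ok]
  14: obs=y cand={2} pick 2 [2->2 ok]
  15: obs=z cand={0,1,3} pick 0 [2->0 ok]
  16: obs=z cand={0,1,3} pick 3 [0->3 ok]
  17: obs=y cand={2} pick 2 [3->2 ok]
  18: obs=x cand={4,5} pick 5 [2->5 ok]
  19: obs=z cand={0,1,3} pick 1 [5->1 ok]
  20: obs=z cand={0,1,3} pick 3 [1->3 ok]
  21: obs=x cand={4,5} pick 5 [3->5 ok]
  22: obs=x cand={4,5} pick 5 [5->5 ok]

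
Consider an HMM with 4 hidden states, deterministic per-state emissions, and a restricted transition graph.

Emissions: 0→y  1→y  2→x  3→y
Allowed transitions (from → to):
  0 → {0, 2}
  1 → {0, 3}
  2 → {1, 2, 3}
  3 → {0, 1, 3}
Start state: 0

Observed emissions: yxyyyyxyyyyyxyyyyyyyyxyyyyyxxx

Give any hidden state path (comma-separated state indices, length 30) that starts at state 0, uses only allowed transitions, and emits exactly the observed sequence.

0,2,1,3,0,0,2,1,3,1,0,0,2,3,1,3,1,3,1,3,0,2,3,3,3,3,0,2,2,2

  t0 'y' -> {0,1,3}, take 0 (start)
  t1 'x' -> {2}, take 2 (0->2 ok)
  t2 'y' -> {0,1,3}, take 1 (2->1 ok)
  t3 'y' -> {0,1,3}, take 3 (1->3 ok)
  t4 'y' -> {0,1,3}, take 0 (3->0 ok)
  t5 'y' -> {0,1,3}, take 0 (0->0 ok)
  t6 'x' -> {2}, take 2 (0->2 ok)
  t7 'y' -> {0,1,3}, take 1 (2->1 ok)
  t8 'y' -> {0,1,3}, take 3 (1->3 ok)
  t9 'y' -> {0,1,3}, take 1 (3->1 ok)
  t10 'y' -> {0,1,3}, take 0 (1->0 ok)
  t11 'y' -> {0,1,3}, take 0 (0->0 ok)
  t12 'x' -> {2}, take 2 (0->2 ok)
  t13 'y' -> {0,1,3}, take 3 (2->3 ok)
  t14 'y' -> {0,1,3}, take 1 (3->1 ok)
  t15 'y' -> {0,1,3}, take 3 (1->3 ok)
  t16 'y' -> {0,1,3}, take 1 (3->1 ok)
  t17 'y' -> {0,1,3}, take 3 (1->3 ok)
  t18 'y' -> {0,1,3}, take 1 (3->1 ok)
  t19 'y' -> {0,1,3}, take 3 (1->3 ok)
  t20 'y' -> {0,1,3}, take 0 (3->0 ok)
  t21 'x' -> {2}, take 2 (0->2 ok)
  t22 'y' -> {0,1,3}, take 3 (2->3 ok)
  t23 'y' -> {0,1,3}, take 3 (3->3 ok)
  t24 'y' -> {0,1,3}, take 3 (3->3 ok)
  t25 'y' -> {0,1,3}, take 3 (3->3 ok)
  t26 'y' -> {0,1,3}, take 0 (3->0 ok)
  t27 'x' -> {2}, take 2 (0->2 ok)
  t28 'x' -> {2}, take 2 (2->2 ok)
  t29 'x' -> {2}, take 2 (2->2 ok)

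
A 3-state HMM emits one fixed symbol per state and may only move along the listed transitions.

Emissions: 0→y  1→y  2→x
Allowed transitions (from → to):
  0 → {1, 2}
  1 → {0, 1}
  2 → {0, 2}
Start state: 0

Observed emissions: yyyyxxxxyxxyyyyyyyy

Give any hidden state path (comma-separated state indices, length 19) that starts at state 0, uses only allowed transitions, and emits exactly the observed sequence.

0,1,1,0,2,2,2,2,0,2,2,0,1,1,0,1,1,1,1

  t0 'y' -> {0,1}, take 0 (start)
  t1 'y' -> {0,1}, take 1 (0->1 ok)
  t2 'y' -> {0,1}, take 1 (1->1 ok)
  t3 'y' -> {0,1}, take 0 (1->0 ok)
  t4 'x' -> {2}, take 2 (0->2 ok)
  t5 'x' -> {2}, take 2 (2->2 ok)
  t6 'x' -> {2}, take 2 (2->2 ok)
  t7 'x' -> {2}, take 2 (2->2 ok)
  t8 'y' -> {0,1}, take 0 (2->0 ok)
  t9 'x' -> {2}, take 2 (0->2 ok)
  t10 'x' -> {2}, take 2 (2->2 ok)
  t11 'y' -> {0,1}, take 0 (2->0 ok)
  t12 'y' -> {0,1}, take 1 (0->1 ok)
  t13 'y' -> {0,1}, take 1 (1->1 ok)
  t14 'y' -> {0,1}, take 0 (1->0 ok)
  t15 'y' -> {0,1}, take 1 (0->1 ok)
  t16 'y' -> {0,1}, take 1 (1->1 ok)
  t17 'y' -> {0,1}, take 1 (1->1 ok)
  t18 'y' -> {0,1}, take 1 (1->1 ok)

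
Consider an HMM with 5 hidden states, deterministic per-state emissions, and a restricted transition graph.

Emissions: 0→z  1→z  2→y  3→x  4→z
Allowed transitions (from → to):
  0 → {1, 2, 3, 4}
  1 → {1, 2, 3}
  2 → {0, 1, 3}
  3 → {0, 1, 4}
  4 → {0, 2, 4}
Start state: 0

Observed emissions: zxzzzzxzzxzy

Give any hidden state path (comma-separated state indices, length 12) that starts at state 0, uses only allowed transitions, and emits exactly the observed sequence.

0,3,0,4,0,1,3,0,1,3,4,2

  0: obs=z cand={0,1,4} pick 0 [start]
  1: obs=x cand={3} pick 3 [0->3 ok]
  2: obs=z cand={0,1,4} pick 0 [3->0 ok]
  3: obs=z cand={0,1,4} pick 4 [0->4 ok]
  4: obs=z cand={0,1,4} pick 0 [4->0 ok]
  5: obs=z cand={0,1,4} pick 1 [0->1 ok]
  6: obs=x cand={3} pick 3 [1->3 ok]
  7: obs=z cand={0,1,4} pick 0 [3->0 ok]
  8: obs=z cand={0,1,4} pick 1 [0->1 ok]
  9: obs=x cand={3} pick 3 [1->3 ok]
  10: obs=z cand={0,1,4} pick 4 [3->4 ok]
  11: obs=y cand={2} pick 2 [4->2 ok]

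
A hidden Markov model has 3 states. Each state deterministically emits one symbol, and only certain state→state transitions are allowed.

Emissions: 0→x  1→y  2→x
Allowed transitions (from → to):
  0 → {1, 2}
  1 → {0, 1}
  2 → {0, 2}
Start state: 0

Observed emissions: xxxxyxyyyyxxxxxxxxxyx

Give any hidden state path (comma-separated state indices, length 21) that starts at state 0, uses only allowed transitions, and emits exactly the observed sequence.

  0: obs=x cand={0,2} pick 0 [start]
  1: obs=x cand={0,2} pick 2 [0->2 ok]
  2: obs=x cand={0,2} pick 2 [2->2 ok]
  3: obs=x cand={0,2} pick 0 [2->0 ok]
  4: obs=y cand={1} pick 1 [0->1 ok]
  5: obs=x cand={0,2} pick 0 [1->0 ok]
  6: obs=y cand={1} pick 1 [0->1 ok]
  7: obs=y cand={1} pick 1 [1->1 ok]
  8: obs=y cand={1} pick 1 [1->1 ok]
  9: obs=y cand={1} pick 1 [1->1 ok]
  10: obs=x cand={0,2} pick 0 [1->0 ok]
  11: obs=x cand={0,2} pick 2 [0->2 ok]
  12: obs=x cand={0,2} pick 2 [2->2 ok]
  13: obs=x cand={0,2} pick 2 [2->2 ok]
  14: obs=x cand={0,2} pick 2 [2->2 ok]
  15: obs=x cand={0,2} pick 2 [2->2 ok]
  16: obs=x cand={0,2} pick 0 [2->0 ok]
  17: obs=x cand={0,2} pick 2 [0->2 ok]
  18: obs=x cand={0,2} pick 0 [2->0 ok]
  19: obs=y cand={1} pick 1 [0->1 ok]
  20: obs=x cand={0,2} pick 0 [1->0 ok]

0,2,2,0,1,0,1,1,1,1,0,2,2,2,2,2,0,2,0,1,0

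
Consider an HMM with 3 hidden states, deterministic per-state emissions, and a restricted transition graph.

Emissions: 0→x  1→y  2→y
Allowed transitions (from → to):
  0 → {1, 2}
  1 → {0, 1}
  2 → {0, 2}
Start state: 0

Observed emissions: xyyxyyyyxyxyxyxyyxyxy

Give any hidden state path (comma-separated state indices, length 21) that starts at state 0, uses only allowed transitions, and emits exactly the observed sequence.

0,1,1,0,2,2,2,2,0,1,0,2,0,1,0,2,2,0,2,0,2

  [0] x  {0}  => 0  start
  [1] y  {1,2}  => 1  0->1 ok
  [2] y  {1,2}  => 1  1->1 ok
  [3] x  {0}  => 0  1->0 ok
  [4] y  {1,2}  => 2  0->2 ok
  [5] y  {1,2}  => 2  2->2 ok
  [6] y  {1,2}  => 2  2->2 ok
  [7] y  {1,2}  => 2  2->2 ok
  [8] x  {0}  => 0  2->0 ok
  [9] y  {1,2}  => 1  0->1 ok
  [10] x  {0}  => 0  1->0 ok
  [11] y  {1,2}  => 2  0->2 ok
  [12] x  {0}  => 0  2->0 ok
  [13] y  {1,2}  => 1  0->1 ok
  [14] x  {0}  => 0  1->0 ok
  [15] y  {1,2}  => 2  0->2 ok
  [16] y  {1,2}  => 2  2->2 ok
  [17] x  {0}  => 0  2->0 ok
  [18] y  {1,2}  => 2  0->2 ok
  [19] x  {0}  => 0  2->0 ok
  [20] y  {1,2}  => 2  0->2 ok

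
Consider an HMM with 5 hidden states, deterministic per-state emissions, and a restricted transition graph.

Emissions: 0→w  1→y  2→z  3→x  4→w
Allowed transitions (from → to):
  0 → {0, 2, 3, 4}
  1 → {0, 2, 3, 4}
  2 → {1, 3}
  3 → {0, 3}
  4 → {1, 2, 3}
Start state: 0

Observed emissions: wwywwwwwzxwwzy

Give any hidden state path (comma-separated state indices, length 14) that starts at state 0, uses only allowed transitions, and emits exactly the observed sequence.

0,4,1,0,0,0,0,0,2,3,0,4,2,1

  0: obs=w cand={0,4} pick 0 [start]
  1: obs=w cand={0,4} pick 4 [0->4 ok]
  2: obs=y cand={1} pick 1 [4->1 ok]
  3: obs=w cand={0,4} pick 0 [1->0 ok]
  4: obs=w cand={0,4} pick 0 [0->0 ok]
  5: obs=w cand={0,4} pick 0 [0->0 ok]
  6: obs=w cand={0,4} pick 0 [0->0 ok]
  7: obs=w cand={0,4} pick 0 [0->0 ok]
  8: obs=z cand={2} pick 2 [0->2 ok]
  9: obs=x cand={3} pick 3 [2->3 ok]
  10: obs=w cand={0,4} pick 0 [3->0 ok]
  11: obs=w cand={0,4} pick 4 [0->4 ok]
  12: obs=z cand={2} pick 2 [4->2 ok]
  13: obs=y cand={1} pick 1 [2->1 ok]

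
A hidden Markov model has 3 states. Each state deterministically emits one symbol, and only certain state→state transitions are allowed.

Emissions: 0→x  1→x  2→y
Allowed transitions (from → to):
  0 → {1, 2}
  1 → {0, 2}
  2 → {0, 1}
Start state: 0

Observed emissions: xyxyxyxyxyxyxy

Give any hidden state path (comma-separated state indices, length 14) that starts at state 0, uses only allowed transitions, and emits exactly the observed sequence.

0,2,0,2,0,2,0,2,1,2,1,2,0,2

  pos 0: x in {0,1}, choose 0; start
  pos 1: y in {2}, choose 2; 0->2 ok
  pos 2: x in {0,1}, choose 0; 2->0 ok
  pos 3: y in {2}, choose 2; 0->2 ok
  pos 4: x in {0,1}, choose 0; 2->0 ok
  pos 5: y in {2}, choose 2; 0->2 ok
  pos 6: x in {0,1}, choose 0; 2->0 ok
  pos 7: y in {2}, choose 2; 0->2 ok
  pos 8: x in {0,1}, choose 1; 2->1 ok
  pos 9: y in {2}, choose 2; 1->2 ok
  pos 10: x in {0,1}, choose 1; 2->1 ok
  pos 11: y in {2}, choose 2; 1->2 ok
  pos 12: x in {0,1}, choose 0; 2->0 ok
  pos 13: y in {2}, choose 2; 0->2 ok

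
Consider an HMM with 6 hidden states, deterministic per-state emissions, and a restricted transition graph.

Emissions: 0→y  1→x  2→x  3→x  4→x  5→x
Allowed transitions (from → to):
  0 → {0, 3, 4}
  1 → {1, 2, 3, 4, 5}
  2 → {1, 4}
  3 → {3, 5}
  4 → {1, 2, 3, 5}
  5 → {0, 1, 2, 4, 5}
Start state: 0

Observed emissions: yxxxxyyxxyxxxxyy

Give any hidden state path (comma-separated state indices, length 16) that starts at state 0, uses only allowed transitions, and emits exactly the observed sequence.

  t0 'y' -> {0}, take 0 (start)
  t1 'x' -> {1,2,3,4,5}, take 4 (0->4 ok)
  t2 'x' -> {1,2,3,4,5}, take 3 (4->3 ok)
  t3 'x' -> {1,2,3,4,5}, take 5 (3->5 ok)
  t4 'x' -> {1,2,3,4,5}, take 5 (5->5 ok)
  t5 'y' -> {0}, take 0 (5->0 ok)
  t6 'y' -> {0}, take 0 (0->0 ok)
  t7 'x' -> {1,2,3,4,5}, take 4 (0->4 ok)
  t8 'x' -> {1,2,3,4,5}, take 5 (4->5 ok)
  t9 'y' -> {0}, take 0 (5->0 ok)
  t10 'x' -> {1,2,3,4,5}, take 4 (0->4 ok)
  t11 'x' -> {1,2,3,4,5}, take 1 (4->1 ok)
  t12 'x' -> {1,2,3,4,5}, take 3 (1->3 ok)
  t13 'x' -> {1,2,3,4,5}, take 5 (3->5 ok)
  t14 'y' -> {0}, take 0 (5->0 ok)
  t15 'y' -> {0}, take 0 (0->0 ok)

0,4,3,5,5,0,0,4,5,0,4,1,3,5,0,0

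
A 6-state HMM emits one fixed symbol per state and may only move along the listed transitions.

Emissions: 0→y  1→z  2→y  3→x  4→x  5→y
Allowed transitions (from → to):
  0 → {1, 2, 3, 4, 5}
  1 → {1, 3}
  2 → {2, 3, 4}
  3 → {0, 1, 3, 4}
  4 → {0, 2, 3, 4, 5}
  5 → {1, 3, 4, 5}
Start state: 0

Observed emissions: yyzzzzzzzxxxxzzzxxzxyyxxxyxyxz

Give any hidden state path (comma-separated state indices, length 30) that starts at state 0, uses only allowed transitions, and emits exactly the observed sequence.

  0: obs=y cand={0,2,5} pick 0 [start]
  1: obs=y cand={0,2,5} pick 5 [0->5 ok]
  2: obs=z cand={1} pick 1 [5->1 ok]
  3: obs=z cand={1} pick 1 [1->1 ok]
  4: obs=z cand={1} pick 1 [1->1 ok]
  5: obs=z cand={1} pick 1 [1->1 ok]
  6: obs=z cand={1} pick 1 [1->1 ok]
  7: obs=z cand={1} pick 1 [1->1 ok]
  8: obs=z cand={1} pick 1 [1->1 ok]
  9: obs=x cand={3,4} pick 3 [1->3 ok]
  10: obs=x cand={3,4} pick 3 [3->3 ok]
  11: obs=x cand={3,4} pick 4 [3->4 ok]
  12: obs=x cand={3,4} pick 3 [4->3 ok]
  13: obs=z cand={1} pick 1 [3->1 ok]
  14: obs=z cand={1} pick 1 [1->1 ok]
  15: obs=z cand={1} pick 1 [1->1 ok]
  16: obs=x cand={3,4} pick 3 [1->3 ok]
  17: obs=x cand={3,4} pick 3 [3->3 ok]
  18: obs=z cand={1} pick 1 [3->1 ok]
  19: obs=x cand={3,4} pick 3 [1->3 ok]
  20: obs=y cand={0,2,5} pick 0 [3->0 ok]
  21: obs=y cand={0,2,5} pick 5 [0->5 ok]
  22: obs=x cand={3,4} pick 4 [5->4 ok]
  23: obs=x cand={3,4} pick 4 [4->4 ok]
  24: obs=x cand={3,4} pick 4 [4->4 ok]
  25: obs=y cand={0,2,5} pick 5 [4->5 ok]
  26: obs=x cand={3,4} pick 4 [5->4 ok]
  27: obs=y cand={0,2,5} pick 5 [4->5 ok]
  28: obs=x cand={3,4} pick 3 [5->3 ok]
  29: obs=z cand={1} pick 1 [3->1 ok]

0,5,1,1,1,1,1,1,1,3,3,4,3,1,1,1,3,3,1,3,0,5,4,4,4,5,4,5,3,1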